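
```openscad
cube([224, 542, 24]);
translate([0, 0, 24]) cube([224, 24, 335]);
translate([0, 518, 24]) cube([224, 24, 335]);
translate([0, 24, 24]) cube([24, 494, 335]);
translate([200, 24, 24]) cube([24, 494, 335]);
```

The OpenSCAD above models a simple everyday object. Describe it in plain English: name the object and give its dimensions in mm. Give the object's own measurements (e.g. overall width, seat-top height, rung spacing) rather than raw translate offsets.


An open-topped rectangular box: outside dimensions 224×542×359 mm, with a uniform wall and base thickness of 24 mm. The base is a full 224×542 slab on the floor; four walls sit on top of the base. The front and back walls (the −y and +y sides) span the full width; the two side walls fit between them.


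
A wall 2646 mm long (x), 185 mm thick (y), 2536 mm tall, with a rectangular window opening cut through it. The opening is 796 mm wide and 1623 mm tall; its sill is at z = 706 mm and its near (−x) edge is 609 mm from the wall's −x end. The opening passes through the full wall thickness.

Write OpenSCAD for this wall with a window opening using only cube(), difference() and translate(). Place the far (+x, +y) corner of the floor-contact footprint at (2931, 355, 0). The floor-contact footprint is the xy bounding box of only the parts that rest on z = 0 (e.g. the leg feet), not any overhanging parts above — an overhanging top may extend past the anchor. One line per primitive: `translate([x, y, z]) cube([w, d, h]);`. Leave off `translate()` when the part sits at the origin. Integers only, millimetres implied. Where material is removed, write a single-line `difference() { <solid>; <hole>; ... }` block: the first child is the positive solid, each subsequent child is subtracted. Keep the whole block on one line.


difference() { translate([285, 170, 0]) cube([2646, 185, 2536]); translate([894, 170, 706]) cube([796, 185, 1623]); }


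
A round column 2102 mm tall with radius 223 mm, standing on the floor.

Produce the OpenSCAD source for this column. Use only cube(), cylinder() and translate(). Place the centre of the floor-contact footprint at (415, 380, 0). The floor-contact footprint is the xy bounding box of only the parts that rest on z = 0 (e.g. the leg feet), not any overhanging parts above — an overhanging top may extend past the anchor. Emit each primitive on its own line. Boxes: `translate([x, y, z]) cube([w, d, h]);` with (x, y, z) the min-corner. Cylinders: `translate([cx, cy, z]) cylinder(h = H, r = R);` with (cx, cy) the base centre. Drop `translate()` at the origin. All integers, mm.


translate([415, 380, 0]) cylinder(h = 2102, r = 223);


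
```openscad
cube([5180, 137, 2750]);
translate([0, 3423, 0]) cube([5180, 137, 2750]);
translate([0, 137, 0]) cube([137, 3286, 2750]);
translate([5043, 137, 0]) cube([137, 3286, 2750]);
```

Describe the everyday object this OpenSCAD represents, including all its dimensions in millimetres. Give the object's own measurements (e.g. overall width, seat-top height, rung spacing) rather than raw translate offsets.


The wall frame of a small rectangular building: four walls, each 2750 mm tall and 137 mm thick, enclosing a footprint 5180 mm (x) by 3560 mm (y) outside-to-outside, with no floor or roof. The front and back walls (the −y and +y sides) span the full width; the two side walls fit between them.


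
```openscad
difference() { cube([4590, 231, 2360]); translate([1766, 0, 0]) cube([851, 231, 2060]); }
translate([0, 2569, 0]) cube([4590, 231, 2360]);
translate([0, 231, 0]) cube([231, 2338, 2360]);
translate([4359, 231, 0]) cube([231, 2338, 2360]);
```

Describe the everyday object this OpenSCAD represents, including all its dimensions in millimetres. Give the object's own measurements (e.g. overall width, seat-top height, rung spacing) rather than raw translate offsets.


A single room: four walls, each 2360 mm tall and 231 mm thick, enclosing an outside footprint 4590×2800 mm (x × y), no floor or roof. The front and back walls (−y and +y sides) run the full x-width; the side walls fit between their inner faces. A door opening 851 mm wide and 2060 mm tall is cut through the front wall from the floor up, its −x edge 1766 mm from the wall's −x end.


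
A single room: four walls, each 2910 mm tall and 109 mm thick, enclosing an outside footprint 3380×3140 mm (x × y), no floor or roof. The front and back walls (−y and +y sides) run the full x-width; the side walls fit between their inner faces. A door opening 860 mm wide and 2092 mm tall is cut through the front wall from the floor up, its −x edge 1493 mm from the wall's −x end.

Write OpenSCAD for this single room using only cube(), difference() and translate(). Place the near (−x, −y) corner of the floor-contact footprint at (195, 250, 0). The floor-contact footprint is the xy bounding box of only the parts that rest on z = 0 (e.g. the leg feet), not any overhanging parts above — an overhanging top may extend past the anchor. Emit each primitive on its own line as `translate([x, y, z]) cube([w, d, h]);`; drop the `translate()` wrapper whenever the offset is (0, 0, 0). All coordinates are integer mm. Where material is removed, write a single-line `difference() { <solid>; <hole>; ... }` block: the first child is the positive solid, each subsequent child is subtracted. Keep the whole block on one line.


difference() { translate([195, 250, 0]) cube([3380, 109, 2910]); translate([1688, 250, 0]) cube([860, 109, 2092]); }
translate([195, 3281, 0]) cube([3380, 109, 2910]);
translate([195, 359, 0]) cube([109, 2922, 2910]);
translate([3466, 359, 0]) cube([109, 2922, 2910]);


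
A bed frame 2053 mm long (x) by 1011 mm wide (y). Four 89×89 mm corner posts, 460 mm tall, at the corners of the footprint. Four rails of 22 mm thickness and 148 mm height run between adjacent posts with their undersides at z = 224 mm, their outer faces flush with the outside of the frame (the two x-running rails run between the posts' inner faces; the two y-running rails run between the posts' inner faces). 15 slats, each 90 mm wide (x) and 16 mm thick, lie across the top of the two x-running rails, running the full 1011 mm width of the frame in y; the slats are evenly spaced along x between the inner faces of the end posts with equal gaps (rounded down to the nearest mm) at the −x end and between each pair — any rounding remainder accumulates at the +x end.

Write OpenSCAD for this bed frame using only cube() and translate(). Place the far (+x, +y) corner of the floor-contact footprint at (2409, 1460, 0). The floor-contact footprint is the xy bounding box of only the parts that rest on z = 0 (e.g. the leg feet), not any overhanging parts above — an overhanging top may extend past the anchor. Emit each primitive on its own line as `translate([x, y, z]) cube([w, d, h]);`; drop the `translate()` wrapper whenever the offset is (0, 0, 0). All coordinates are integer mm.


// slat z = rail_z + rail_h = 224 + 148 = 372
// slat gap = ⌊(1875 − 15·90) / 16⌋ = 32
translate([356, 449, 0]) cube([89, 89, 460]);
translate([356, 1371, 0]) cube([89, 89, 460]);
translate([2320, 449, 0]) cube([89, 89, 460]);
translate([2320, 1371, 0]) cube([89, 89, 460]);
translate([445, 449, 224]) cube([1875, 22, 148]);
translate([445, 1438, 224]) cube([1875, 22, 148]);
translate([356, 538, 224]) cube([22, 833, 148]);
translate([2387, 538, 224]) cube([22, 833, 148]);
translate([477, 449, 372]) cube([90, 1011, 16]);
translate([599, 449, 372]) cube([90, 1011, 16]);
translate([721, 449, 372]) cube([90, 1011, 16]);
translate([843, 449, 372]) cube([90, 1011, 16]);
translate([965, 449, 372]) cube([90, 1011, 16]);
translate([1087, 449, 372]) cube([90, 1011, 16]);
translate([1209, 449, 372]) cube([90, 1011, 16]);
translate([1331, 449, 372]) cube([90, 1011, 16]);
translate([1453, 449, 372]) cube([90, 1011, 16]);
translate([1575, 449, 372]) cube([90, 1011, 16]);
translate([1697, 449, 372]) cube([90, 1011, 16]);
translate([1819, 449, 372]) cube([90, 1011, 16]);
translate([1941, 449, 372]) cube([90, 1011, 16]);
translate([2063, 449, 372]) cube([90, 1011, 16]);
translate([2185, 449, 372]) cube([90, 1011, 16]);


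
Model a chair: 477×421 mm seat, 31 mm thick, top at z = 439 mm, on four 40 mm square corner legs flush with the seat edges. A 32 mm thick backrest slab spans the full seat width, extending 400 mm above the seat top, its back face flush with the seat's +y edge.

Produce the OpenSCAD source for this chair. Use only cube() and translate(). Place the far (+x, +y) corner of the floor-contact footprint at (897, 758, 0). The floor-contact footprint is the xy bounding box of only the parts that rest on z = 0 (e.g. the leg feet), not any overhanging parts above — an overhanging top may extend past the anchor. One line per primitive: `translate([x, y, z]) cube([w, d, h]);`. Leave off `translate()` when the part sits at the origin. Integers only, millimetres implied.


translate([420, 337, 408]) cube([477, 421, 31]);
translate([420, 337, 0]) cube([40, 40, 408]);
translate([857, 337, 0]) cube([40, 40, 408]);
translate([420, 718, 0]) cube([40, 40, 408]);
translate([857, 718, 0]) cube([40, 40, 408]);
translate([420, 726, 439]) cube([477, 32, 400]);


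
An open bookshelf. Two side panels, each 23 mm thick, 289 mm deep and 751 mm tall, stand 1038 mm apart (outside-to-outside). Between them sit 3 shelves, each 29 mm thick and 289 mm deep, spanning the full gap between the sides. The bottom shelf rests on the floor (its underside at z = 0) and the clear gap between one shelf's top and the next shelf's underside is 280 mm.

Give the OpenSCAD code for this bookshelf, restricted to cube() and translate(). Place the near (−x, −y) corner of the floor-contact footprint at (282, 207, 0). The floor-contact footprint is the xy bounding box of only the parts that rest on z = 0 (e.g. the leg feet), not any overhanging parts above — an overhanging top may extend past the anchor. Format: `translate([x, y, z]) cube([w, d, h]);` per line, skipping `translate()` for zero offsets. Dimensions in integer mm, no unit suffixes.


translate([282, 207, 0]) cube([23, 289, 751]);
translate([1297, 207, 0]) cube([23, 289, 751]);
translate([305, 207, 0]) cube([992, 289, 29]);
translate([305, 207, 309]) cube([992, 289, 29]);
translate([305, 207, 618]) cube([992, 289, 29]);


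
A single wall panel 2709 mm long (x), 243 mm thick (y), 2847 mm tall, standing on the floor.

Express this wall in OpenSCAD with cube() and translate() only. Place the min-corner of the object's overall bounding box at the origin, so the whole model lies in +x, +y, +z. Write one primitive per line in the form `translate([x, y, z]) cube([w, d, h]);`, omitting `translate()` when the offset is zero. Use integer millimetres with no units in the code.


cube([2709, 243, 2847]);


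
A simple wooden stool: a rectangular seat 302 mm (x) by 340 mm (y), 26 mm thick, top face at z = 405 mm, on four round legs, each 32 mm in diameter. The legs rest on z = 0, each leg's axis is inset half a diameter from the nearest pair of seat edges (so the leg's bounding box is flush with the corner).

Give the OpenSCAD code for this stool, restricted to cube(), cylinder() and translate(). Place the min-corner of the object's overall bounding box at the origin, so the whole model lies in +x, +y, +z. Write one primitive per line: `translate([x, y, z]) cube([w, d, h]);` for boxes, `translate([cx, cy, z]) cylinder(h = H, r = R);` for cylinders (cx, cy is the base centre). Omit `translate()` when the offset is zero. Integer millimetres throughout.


translate([0, 0, 379]) cube([302, 340, 26]);
translate([16, 16, 0]) cylinder(h = 379, r = 16);
translate([286, 16, 0]) cylinder(h = 379, r = 16);
translate([16, 324, 0]) cylinder(h = 379, r = 16);
translate([286, 324, 0]) cylinder(h = 379, r = 16);


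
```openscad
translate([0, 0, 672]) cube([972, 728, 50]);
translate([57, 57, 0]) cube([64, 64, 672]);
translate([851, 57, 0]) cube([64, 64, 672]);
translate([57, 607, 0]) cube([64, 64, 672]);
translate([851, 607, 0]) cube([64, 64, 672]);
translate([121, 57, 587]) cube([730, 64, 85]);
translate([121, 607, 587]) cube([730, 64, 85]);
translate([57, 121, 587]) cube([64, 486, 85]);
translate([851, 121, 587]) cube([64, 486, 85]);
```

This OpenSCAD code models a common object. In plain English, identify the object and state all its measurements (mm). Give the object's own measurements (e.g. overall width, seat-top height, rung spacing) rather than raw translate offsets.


A table: top 972 mm (x) × 728 mm (y), 50 mm thick, upper face at z = 722 mm, on four 64×64 mm square legs, each inset 57 mm from the nearest pair of top edges from z = 0 to the bottom of the top. Four apron rails, 64 mm thick and 85 mm tall, run between adjacent legs with their top edges flush with the underside of the top and their outer faces flush with the legs' outer faces.


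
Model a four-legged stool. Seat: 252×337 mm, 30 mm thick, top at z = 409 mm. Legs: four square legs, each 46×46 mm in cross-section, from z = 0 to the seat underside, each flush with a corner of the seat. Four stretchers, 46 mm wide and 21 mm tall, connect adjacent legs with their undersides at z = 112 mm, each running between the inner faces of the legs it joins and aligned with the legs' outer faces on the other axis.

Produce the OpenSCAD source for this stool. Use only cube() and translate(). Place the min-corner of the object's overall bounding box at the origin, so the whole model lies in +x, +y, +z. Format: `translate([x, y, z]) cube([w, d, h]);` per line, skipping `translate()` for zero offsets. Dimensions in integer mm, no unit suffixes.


translate([0, 0, 379]) cube([252, 337, 30]);
cube([46, 46, 379]);
translate([206, 0, 0]) cube([46, 46, 379]);
translate([0, 291, 0]) cube([46, 46, 379]);
translate([206, 291, 0]) cube([46, 46, 379]);
translate([46, 0, 112]) cube([160, 46, 21]);
translate([46, 291, 112]) cube([160, 46, 21]);
translate([0, 46, 112]) cube([46, 245, 21]);
translate([206, 46, 112]) cube([46, 245, 21]);


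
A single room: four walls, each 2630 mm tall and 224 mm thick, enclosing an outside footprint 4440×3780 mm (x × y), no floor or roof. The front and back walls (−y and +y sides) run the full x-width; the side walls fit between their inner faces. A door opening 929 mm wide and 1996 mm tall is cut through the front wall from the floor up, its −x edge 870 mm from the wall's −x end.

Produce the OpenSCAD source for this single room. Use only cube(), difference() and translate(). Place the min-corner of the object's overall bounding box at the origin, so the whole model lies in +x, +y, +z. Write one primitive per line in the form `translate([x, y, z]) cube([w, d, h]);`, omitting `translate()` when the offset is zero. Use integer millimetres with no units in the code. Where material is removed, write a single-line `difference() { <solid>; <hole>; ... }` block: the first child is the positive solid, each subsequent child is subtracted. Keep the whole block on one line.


difference() { cube([4440, 224, 2630]); translate([870, 0, 0]) cube([929, 224, 1996]); }
translate([0, 3556, 0]) cube([4440, 224, 2630]);
translate([0, 224, 0]) cube([224, 3332, 2630]);
translate([4216, 224, 0]) cube([224, 3332, 2630]);


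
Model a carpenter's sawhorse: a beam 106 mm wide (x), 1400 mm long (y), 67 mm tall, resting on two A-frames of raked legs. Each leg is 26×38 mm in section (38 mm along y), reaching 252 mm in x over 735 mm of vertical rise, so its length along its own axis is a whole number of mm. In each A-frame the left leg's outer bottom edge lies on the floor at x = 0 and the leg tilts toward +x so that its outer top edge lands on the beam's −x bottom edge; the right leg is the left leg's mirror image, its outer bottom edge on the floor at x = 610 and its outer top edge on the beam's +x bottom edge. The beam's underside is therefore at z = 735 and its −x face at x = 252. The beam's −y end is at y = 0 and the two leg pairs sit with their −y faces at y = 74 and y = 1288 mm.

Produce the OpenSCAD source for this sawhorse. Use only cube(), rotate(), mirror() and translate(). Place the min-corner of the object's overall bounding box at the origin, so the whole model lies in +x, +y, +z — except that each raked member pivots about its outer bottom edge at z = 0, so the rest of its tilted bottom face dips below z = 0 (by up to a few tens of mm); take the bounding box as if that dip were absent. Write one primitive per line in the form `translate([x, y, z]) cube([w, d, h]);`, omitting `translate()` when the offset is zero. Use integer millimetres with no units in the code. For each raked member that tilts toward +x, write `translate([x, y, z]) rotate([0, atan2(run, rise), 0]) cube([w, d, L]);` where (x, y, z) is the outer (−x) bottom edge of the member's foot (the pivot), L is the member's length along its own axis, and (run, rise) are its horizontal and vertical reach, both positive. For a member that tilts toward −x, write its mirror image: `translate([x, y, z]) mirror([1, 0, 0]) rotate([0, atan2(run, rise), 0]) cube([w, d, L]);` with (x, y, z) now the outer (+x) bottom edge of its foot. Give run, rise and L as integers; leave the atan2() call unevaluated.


translate([252, 0, 735]) cube([106, 1400, 67]);
translate([0, 74, 0]) rotate([0, atan2(252, 735), 0]) cube([26, 38, 777]);
translate([610, 74, 0]) mirror([1, 0, 0]) rotate([0, atan2(252, 735), 0]) cube([26, 38, 777]);
translate([0, 1288, 0]) rotate([0, atan2(252, 735), 0]) cube([26, 38, 777]);
translate([610, 1288, 0]) mirror([1, 0, 0]) rotate([0, atan2(252, 735), 0]) cube([26, 38, 777]);


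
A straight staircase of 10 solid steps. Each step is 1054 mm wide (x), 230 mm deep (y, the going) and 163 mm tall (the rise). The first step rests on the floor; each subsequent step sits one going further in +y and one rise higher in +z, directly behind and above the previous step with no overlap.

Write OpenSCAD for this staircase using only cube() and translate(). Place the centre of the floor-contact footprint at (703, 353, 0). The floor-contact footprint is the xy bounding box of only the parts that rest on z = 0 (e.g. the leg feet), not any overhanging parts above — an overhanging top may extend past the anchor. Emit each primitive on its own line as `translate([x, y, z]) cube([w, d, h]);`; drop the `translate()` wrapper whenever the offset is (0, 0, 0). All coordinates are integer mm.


translate([176, 238, 0]) cube([1054, 230, 163]);
translate([176, 468, 163]) cube([1054, 230, 163]);
translate([176, 698, 326]) cube([1054, 230, 163]);
translate([176, 928, 489]) cube([1054, 230, 163]);
translate([176, 1158, 652]) cube([1054, 230, 163]);
translate([176, 1388, 815]) cube([1054, 230, 163]);
translate([176, 1618, 978]) cube([1054, 230, 163]);
translate([176, 1848, 1141]) cube([1054, 230, 163]);
translate([176, 2078, 1304]) cube([1054, 230, 163]);
translate([176, 2308, 1467]) cube([1054, 230, 163]);


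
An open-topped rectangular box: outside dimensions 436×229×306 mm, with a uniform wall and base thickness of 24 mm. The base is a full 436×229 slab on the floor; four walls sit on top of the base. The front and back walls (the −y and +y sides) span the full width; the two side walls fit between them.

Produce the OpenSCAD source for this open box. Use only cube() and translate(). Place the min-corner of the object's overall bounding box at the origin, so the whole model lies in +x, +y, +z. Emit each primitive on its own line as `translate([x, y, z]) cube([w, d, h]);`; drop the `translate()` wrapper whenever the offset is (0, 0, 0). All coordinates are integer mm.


cube([436, 229, 24]);
translate([0, 0, 24]) cube([436, 24, 282]);
translate([0, 205, 24]) cube([436, 24, 282]);
translate([0, 24, 24]) cube([24, 181, 282]);
translate([412, 24, 24]) cube([24, 181, 282]);


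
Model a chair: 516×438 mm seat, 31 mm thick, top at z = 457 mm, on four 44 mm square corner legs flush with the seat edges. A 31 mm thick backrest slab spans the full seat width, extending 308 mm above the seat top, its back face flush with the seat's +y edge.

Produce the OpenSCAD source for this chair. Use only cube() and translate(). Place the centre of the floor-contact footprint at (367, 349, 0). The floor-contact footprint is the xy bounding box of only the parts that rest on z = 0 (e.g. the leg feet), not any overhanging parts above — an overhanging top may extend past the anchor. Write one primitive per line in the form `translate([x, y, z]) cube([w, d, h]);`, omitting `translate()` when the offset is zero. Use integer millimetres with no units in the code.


translate([109, 130, 426]) cube([516, 438, 31]);
translate([109, 130, 0]) cube([44, 44, 426]);
translate([581, 130, 0]) cube([44, 44, 426]);
translate([109, 524, 0]) cube([44, 44, 426]);
translate([581, 524, 0]) cube([44, 44, 426]);
translate([109, 537, 457]) cube([516, 31, 308]);


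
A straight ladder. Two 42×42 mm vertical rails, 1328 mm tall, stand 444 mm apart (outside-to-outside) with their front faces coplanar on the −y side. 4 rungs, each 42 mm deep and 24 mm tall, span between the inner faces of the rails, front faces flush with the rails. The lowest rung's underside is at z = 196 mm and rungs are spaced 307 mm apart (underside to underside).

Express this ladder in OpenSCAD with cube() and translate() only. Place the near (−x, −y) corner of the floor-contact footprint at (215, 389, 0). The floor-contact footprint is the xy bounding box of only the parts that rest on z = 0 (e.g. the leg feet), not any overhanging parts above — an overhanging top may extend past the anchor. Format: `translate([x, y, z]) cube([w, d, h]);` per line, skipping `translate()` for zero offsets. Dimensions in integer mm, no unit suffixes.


// rung span = 444 - 2*42 = 360
// rung[k] z = 196 + k*307
translate([215, 389, 0]) cube([42, 42, 1328]);
translate([617, 389, 0]) cube([42, 42, 1328]);
translate([257, 389, 196]) cube([360, 42, 24]);
translate([257, 389, 503]) cube([360, 42, 24]);
translate([257, 389, 810]) cube([360, 42, 24]);
translate([257, 389, 1117]) cube([360, 42, 24]);


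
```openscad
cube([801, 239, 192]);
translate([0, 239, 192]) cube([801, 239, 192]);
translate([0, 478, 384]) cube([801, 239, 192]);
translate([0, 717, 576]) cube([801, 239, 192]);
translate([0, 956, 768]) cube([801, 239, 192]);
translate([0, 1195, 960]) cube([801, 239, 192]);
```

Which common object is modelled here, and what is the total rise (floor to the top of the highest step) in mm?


A staircase. The total rise is 1152 mm.

6 identical blocks, each offset up and back from the previous — a staircase. Each step is 192 mm tall and there are 6 of them, so the total rise is 6 × 192 = 1152 mm.


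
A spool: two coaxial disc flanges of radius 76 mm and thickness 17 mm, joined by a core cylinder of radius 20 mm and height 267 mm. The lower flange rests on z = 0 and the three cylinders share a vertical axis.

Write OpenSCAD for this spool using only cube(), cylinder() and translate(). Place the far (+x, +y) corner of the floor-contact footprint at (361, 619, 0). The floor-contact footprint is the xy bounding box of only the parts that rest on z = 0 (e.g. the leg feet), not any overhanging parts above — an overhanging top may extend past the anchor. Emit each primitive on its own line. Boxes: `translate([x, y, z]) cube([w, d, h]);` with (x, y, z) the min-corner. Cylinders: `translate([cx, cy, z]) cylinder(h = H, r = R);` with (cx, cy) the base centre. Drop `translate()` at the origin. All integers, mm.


translate([285, 543, 0]) cylinder(h = 17, r = 76);
translate([285, 543, 17]) cylinder(h = 267, r = 20);
translate([285, 543, 284]) cylinder(h = 17, r = 76);


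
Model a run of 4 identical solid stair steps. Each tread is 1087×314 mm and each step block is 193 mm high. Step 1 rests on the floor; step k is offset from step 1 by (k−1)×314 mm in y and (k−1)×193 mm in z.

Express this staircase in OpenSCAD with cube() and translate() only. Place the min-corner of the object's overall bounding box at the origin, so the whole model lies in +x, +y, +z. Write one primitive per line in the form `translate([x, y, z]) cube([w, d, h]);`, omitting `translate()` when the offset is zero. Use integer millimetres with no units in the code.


cube([1087, 314, 193]);
translate([0, 314, 193]) cube([1087, 314, 193]);
translate([0, 628, 386]) cube([1087, 314, 193]);
translate([0, 942, 579]) cube([1087, 314, 193]);


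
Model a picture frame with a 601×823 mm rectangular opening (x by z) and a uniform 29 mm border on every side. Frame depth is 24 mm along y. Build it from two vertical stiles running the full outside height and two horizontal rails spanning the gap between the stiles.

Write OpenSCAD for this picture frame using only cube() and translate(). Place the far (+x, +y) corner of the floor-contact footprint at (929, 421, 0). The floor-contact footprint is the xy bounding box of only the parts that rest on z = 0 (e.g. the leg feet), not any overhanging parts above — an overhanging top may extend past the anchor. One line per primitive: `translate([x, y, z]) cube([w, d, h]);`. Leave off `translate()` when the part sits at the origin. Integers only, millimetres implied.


translate([270, 397, 0]) cube([29, 24, 881]);
translate([900, 397, 0]) cube([29, 24, 881]);
translate([299, 397, 0]) cube([601, 24, 29]);
translate([299, 397, 852]) cube([601, 24, 29]);


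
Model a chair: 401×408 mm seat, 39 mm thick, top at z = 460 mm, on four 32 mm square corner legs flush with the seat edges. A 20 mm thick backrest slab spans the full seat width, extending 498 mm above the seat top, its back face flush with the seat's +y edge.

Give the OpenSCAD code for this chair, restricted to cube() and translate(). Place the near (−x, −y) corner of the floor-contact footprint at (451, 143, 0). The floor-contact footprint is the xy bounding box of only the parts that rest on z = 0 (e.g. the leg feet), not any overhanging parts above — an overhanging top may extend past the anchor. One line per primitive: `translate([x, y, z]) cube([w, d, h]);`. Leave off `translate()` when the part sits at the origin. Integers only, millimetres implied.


translate([451, 143, 421]) cube([401, 408, 39]);
translate([451, 143, 0]) cube([32, 32, 421]);
translate([820, 143, 0]) cube([32, 32, 421]);
translate([451, 519, 0]) cube([32, 32, 421]);
translate([820, 519, 0]) cube([32, 32, 421]);
translate([451, 531, 460]) cube([401, 20, 498]);


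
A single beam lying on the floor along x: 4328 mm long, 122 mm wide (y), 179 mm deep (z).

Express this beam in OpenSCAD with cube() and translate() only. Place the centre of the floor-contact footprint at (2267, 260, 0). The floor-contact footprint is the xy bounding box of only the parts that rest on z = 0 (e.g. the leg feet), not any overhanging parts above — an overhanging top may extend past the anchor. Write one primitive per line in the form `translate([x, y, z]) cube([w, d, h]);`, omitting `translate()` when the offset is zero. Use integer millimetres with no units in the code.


translate([103, 199, 0]) cube([4328, 122, 179]);


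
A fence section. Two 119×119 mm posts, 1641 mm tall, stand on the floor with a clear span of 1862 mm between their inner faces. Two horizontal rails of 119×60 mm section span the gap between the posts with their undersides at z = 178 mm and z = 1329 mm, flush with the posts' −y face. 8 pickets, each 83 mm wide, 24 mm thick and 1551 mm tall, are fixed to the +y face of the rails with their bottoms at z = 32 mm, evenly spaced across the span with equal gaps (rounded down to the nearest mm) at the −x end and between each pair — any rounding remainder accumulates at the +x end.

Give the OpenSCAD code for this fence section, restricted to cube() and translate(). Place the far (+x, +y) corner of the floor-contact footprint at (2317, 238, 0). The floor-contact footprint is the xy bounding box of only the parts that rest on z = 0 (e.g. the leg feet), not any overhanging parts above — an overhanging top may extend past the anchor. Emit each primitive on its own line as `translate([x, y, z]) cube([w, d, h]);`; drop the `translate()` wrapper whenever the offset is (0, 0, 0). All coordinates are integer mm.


translate([217, 119, 0]) cube([119, 119, 1641]);
translate([2198, 119, 0]) cube([119, 119, 1641]);
translate([336, 119, 178]) cube([1862, 119, 60]);
translate([336, 119, 1329]) cube([1862, 119, 60]);
translate([469, 238, 32]) cube([83, 24, 1551]);
translate([685, 238, 32]) cube([83, 24, 1551]);
translate([901, 238, 32]) cube([83, 24, 1551]);
translate([1117, 238, 32]) cube([83, 24, 1551]);
translate([1333, 238, 32]) cube([83, 24, 1551]);
translate([1549, 238, 32]) cube([83, 24, 1551]);
translate([1765, 238, 32]) cube([83, 24, 1551]);
translate([1981, 238, 32]) cube([83, 24, 1551]);


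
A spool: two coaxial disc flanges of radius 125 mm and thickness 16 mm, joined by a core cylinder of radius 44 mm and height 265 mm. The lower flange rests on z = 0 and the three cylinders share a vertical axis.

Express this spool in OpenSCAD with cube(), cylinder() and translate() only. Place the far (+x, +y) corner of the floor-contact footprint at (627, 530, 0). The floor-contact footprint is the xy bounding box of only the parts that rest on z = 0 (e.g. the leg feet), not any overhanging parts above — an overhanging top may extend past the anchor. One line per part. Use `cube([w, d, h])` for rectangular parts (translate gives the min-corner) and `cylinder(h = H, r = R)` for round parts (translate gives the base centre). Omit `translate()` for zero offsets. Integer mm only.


translate([502, 405, 0]) cylinder(h = 16, r = 125);
translate([502, 405, 16]) cylinder(h = 265, r = 44);
translate([502, 405, 281]) cylinder(h = 16, r = 125);


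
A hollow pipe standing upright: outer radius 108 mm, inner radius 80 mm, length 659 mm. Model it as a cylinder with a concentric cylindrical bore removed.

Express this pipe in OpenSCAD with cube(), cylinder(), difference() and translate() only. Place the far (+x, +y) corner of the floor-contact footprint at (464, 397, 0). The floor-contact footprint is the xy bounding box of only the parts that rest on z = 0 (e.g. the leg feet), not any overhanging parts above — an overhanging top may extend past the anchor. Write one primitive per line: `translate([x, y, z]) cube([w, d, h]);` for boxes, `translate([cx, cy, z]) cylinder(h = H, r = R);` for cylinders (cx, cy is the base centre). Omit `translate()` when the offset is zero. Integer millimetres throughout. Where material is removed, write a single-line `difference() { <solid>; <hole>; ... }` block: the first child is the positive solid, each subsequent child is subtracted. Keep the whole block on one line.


difference() { translate([356, 289, 0]) cylinder(h = 659, r = 108); translate([356, 289, 0]) cylinder(h = 659, r = 80); }


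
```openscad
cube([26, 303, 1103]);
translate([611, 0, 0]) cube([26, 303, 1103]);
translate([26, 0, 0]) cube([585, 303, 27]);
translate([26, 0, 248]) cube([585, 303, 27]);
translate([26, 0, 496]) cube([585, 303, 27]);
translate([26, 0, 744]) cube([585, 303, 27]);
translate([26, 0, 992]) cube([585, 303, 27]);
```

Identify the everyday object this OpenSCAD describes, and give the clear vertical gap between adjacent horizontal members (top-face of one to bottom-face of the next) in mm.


A bookshelf. The clear shelf gap is 221 mm.

Two tall side panels with 5 horizontal boards between them — a bookshelf. The first two shelf undersides are at z = 0 and z = 248; with shelf thickness 27, the clear gap is 248 − 0 − 27 = 221 mm.


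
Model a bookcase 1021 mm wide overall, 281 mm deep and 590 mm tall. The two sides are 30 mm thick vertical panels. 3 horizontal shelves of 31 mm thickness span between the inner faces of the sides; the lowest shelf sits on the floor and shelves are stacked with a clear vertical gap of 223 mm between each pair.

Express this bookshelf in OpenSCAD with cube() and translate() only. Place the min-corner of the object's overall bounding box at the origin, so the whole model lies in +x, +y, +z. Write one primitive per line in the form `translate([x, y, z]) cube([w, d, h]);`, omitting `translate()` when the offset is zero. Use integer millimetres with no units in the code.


cube([30, 281, 590]);
translate([991, 0, 0]) cube([30, 281, 590]);
translate([30, 0, 0]) cube([961, 281, 31]);
translate([30, 0, 254]) cube([961, 281, 31]);
translate([30, 0, 508]) cube([961, 281, 31]);


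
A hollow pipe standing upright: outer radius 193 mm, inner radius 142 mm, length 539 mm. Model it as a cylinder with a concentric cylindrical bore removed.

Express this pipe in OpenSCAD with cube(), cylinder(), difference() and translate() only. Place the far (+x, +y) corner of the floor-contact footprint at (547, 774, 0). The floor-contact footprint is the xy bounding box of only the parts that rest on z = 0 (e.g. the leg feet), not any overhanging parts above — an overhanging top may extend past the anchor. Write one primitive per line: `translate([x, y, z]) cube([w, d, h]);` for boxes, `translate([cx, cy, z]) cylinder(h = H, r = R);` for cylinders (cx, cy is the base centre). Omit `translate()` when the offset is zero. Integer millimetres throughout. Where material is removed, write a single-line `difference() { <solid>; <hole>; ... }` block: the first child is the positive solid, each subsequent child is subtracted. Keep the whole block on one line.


difference() { translate([354, 581, 0]) cylinder(h = 539, r = 193); translate([354, 581, 0]) cylinder(h = 539, r = 142); }


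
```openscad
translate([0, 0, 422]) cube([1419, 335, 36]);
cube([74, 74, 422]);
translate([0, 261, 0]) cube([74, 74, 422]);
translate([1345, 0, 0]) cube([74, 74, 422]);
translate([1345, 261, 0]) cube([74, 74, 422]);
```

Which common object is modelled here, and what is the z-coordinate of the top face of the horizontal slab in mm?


A bench. The seat-top height is 458 mm.

A long slab on four corner posts — a bench. The slab sits at z = 422 with thickness 36, so the top is 422 + 36 = 458 mm.


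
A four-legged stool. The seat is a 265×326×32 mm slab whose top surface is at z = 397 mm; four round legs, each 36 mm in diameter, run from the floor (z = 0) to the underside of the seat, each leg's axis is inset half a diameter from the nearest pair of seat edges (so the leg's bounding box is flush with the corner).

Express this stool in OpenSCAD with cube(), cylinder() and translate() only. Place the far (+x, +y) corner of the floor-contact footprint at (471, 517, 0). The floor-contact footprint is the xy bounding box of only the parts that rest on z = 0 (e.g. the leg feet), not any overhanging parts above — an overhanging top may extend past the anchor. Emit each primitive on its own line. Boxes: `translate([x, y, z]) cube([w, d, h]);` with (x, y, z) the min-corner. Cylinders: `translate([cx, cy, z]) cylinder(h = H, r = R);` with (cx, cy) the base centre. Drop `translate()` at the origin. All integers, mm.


translate([206, 191, 365]) cube([265, 326, 32]);
translate([224, 209, 0]) cylinder(h = 365, r = 18);
translate([453, 209, 0]) cylinder(h = 365, r = 18);
translate([224, 499, 0]) cylinder(h = 365, r = 18);
translate([453, 499, 0]) cylinder(h = 365, r = 18);


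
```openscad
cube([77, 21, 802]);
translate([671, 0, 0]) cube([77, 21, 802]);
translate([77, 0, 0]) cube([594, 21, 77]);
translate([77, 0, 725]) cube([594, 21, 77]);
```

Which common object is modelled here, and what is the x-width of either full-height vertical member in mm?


A picture frame. The border width is 77 mm.

Four thin pieces enclosing a rectangular opening — a picture frame. The two full-height stiles are 802 mm tall; the top rail sits at z = 725 and is 77 mm tall, so the border above the opening is 802 − 725 = 77 mm, matching the stile x-width.


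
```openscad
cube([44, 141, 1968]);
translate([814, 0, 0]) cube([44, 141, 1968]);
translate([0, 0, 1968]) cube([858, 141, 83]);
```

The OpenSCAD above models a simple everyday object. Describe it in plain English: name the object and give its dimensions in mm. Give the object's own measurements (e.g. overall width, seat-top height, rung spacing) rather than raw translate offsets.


A door frame. The clear opening is 770 mm wide and 1968 mm high. Two 44 mm wide jambs, 141 mm deep, stand either side of the opening from the floor to the top of the opening. A 83 mm thick head sits across the top of both jambs, spanning the full outside width of the frame.


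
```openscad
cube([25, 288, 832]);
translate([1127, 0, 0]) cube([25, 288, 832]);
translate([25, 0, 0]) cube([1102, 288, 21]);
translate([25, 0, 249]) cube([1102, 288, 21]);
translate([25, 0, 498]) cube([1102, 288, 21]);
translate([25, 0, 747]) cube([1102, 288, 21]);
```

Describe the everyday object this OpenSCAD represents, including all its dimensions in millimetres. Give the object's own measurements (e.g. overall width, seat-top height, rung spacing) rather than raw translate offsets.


An open bookshelf. Two side panels, each 25 mm thick, 288 mm deep and 832 mm tall, stand 1152 mm apart (outside-to-outside). Between them sit 4 shelves, each 21 mm thick and 288 mm deep, spanning the full gap between the sides. The bottom shelf rests on the floor (its underside at z = 0) and the clear gap between one shelf's top and the next shelf's underside is 228 mm.


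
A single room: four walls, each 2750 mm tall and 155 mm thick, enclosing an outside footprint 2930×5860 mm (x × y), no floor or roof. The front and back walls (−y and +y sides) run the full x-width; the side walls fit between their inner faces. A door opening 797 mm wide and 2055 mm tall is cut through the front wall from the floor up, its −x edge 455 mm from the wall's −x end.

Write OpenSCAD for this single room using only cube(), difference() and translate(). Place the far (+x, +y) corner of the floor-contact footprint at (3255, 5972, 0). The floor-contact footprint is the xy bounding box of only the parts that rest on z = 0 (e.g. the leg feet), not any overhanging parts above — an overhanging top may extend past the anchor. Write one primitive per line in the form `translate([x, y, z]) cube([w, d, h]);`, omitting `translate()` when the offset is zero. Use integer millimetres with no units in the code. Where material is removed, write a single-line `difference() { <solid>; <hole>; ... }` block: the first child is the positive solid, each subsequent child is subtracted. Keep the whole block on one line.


difference() { translate([325, 112, 0]) cube([2930, 155, 2750]); translate([780, 112, 0]) cube([797, 155, 2055]); }
translate([325, 5817, 0]) cube([2930, 155, 2750]);
translate([325, 267, 0]) cube([155, 5550, 2750]);
translate([3100, 267, 0]) cube([155, 5550, 2750]);


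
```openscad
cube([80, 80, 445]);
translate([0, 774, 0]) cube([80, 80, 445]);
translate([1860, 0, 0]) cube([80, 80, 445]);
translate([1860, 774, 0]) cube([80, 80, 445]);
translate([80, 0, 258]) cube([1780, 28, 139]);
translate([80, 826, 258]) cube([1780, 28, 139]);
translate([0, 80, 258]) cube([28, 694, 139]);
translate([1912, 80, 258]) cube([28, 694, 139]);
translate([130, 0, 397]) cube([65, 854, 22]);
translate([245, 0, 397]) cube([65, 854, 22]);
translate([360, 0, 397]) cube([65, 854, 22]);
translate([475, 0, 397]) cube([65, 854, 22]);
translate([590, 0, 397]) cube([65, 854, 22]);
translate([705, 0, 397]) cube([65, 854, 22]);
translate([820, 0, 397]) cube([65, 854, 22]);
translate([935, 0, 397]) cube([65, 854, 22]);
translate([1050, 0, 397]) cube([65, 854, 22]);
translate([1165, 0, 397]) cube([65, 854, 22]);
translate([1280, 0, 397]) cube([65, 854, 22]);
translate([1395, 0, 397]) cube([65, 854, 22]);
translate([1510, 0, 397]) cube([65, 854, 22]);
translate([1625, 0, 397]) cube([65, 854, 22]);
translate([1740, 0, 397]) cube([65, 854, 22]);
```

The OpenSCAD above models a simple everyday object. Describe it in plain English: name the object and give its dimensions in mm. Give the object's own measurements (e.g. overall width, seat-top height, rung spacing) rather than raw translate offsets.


A bed frame 1940 mm long (x) by 854 mm wide (y). Four 80×80 mm corner posts, 445 mm tall, at the corners of the footprint. Four rails of 28 mm thickness and 139 mm height run between adjacent posts with their undersides at z = 258 mm, their outer faces flush with the outside of the frame (the two x-running rails run between the posts' inner faces; the two y-running rails run between the posts' inner faces). 15 slats, each 65 mm wide (x) and 22 mm thick, lie across the top of the two x-running rails, running the full 854 mm width of the frame in y; along x they sit between the end posts with a 50 mm gap after the −x posts and between neighbouring slats, leaving 55 mm before the +x posts.
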